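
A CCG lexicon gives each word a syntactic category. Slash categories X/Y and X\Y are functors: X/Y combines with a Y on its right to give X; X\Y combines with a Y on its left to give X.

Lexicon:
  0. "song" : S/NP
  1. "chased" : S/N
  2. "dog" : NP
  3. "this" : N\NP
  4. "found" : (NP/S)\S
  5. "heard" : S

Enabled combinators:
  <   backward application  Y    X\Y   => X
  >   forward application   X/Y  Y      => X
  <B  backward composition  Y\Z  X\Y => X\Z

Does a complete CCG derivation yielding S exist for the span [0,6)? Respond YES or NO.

YES

[0,6] S   >
  [0,1] "song" : S/NP
  [1,6] NP   >
    [1,5] NP/S   <
      [1,4] S   >
        [1,2] "chased" : S/N
        [2,4] N   <
          [2,3] "dog" : NP
          [3,4] "this" : N\NP
      [4,5] "found" : (NP/S)\S
    [5,6] "heard" : S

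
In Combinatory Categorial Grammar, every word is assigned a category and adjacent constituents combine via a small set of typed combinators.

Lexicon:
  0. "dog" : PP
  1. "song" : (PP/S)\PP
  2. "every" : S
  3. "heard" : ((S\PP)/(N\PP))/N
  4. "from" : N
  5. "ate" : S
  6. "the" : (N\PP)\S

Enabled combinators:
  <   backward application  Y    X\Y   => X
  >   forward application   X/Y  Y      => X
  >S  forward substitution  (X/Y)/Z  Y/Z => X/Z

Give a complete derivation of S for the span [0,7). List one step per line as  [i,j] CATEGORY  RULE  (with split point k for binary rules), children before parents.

[0,1] PP  lex  "dog"
[1,2] (PP/S)\PP  lex  "song"
[0,2] PP/S  <  k=1
[2,3] S  lex  "every"
[0,3] PP  >  k=2
[3,4] ((S\PP)/(N\PP))/N  lex  "heard"
[4,5] N  lex  "from"
[3,5] (S\PP)/(N\PP)  >  k=4
[5,6] S  lex  "ate"
[6,7] (N\PP)\S  lex  "the"
[5,7] N\PP  <  k=6
[3,7] S\PP  >  k=5
[0,7] S  <  k=3

[0,7] S   <
  [0,3] PP   >
    [0,2] PP/S   <
      [0,1] "dog" : PP
      [1,2] "song" : (PP/S)\PP
    [2,3] "every" : S
  [3,7] S\PP   >
    [3,5] (S\PP)/(N\PP)   >
      [3,4] "heard" : ((S\PP)/(N\PP))/N
      [4,5] "from" : N
    [5,7] N\PP   <
      [5,6] "ate" : S
      [6,7] "the" : (N\PP)\S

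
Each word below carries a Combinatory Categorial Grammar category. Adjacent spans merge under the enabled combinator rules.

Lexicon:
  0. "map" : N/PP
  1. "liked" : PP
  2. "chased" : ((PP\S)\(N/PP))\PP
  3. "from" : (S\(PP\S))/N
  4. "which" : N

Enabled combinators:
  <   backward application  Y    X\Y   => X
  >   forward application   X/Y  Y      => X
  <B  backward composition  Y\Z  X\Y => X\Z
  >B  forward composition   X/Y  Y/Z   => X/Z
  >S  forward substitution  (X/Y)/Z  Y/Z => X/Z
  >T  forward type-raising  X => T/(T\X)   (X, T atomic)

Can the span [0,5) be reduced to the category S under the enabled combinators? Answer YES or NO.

[0,5] S   <
  [0,3] PP\S   <
    [0,1] "map" : N/PP
    [1,3] (PP\S)\(N/PP)   <
      [1,2] "liked" : PP
      [2,3] "chased" : ((PP\S)\(N/PP))\PP
  [3,5] S\(PP\S)   >
    [3,4] "from" : (S\(PP\S))/N
    [4,5] "which" : N

YES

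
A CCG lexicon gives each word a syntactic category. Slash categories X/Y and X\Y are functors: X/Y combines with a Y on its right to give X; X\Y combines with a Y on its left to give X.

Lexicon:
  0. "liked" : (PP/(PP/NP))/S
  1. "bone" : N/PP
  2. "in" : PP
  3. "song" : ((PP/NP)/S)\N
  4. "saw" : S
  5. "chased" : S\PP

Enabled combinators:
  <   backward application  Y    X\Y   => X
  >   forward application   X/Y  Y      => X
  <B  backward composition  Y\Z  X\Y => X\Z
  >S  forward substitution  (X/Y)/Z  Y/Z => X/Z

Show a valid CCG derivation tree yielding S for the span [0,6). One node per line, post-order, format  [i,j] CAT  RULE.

[0,6] S   <
  [0,5] PP   >
    [0,4] PP/S   >S
      [0,1] "liked" : (PP/(PP/NP))/S
      [1,4] (PP/NP)/S   <
        [1,3] N   >
          [1,2] "bone" : N/PP
          [2,3] "in" : PP
        [3,4] "song" : ((PP/NP)/S)\N
    [4,5] "saw" : S
  [5,6] "chased" : S\PP

[0,1] (PP/(PP/NP))/S  lex  "liked"
[1,2] N/PP  lex  "bone"
[2,3] PP  lex  "in"
[1,3] N  >  k=2
[3,4] ((PP/NP)/S)\N  lex  "song"
[1,4] (PP/NP)/S  <  k=3
[0,4] PP/S  >S  k=1
[4,5] S  lex  "saw"
[0,5] PP  >  k=4
[5,6] S\PP  lex  "chased"
[0,6] S  <  k=5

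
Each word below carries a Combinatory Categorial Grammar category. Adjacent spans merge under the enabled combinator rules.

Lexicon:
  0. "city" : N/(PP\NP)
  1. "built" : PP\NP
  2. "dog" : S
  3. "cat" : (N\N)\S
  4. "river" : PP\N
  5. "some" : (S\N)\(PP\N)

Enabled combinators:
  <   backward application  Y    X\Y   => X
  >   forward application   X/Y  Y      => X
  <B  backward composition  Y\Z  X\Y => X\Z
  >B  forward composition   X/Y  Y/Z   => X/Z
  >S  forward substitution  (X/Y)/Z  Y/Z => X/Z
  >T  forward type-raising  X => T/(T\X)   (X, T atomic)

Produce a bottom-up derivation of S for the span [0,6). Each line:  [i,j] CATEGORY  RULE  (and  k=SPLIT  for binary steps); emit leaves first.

[0,6] S   <
  [0,2] N   >
    [0,1] "city" : N/(PP\NP)
    [1,2] "built" : PP\NP
  [2,6] S\N   <
    [2,5] PP\N   <B
      [2,4] N\N   <
        [2,3] "dog" : S
        [3,4] "cat" : (N\N)\S
      [4,5] "river" : PP\N
    [5,6] "some" : (S\N)\(PP\N)

[0,1] N/(PP\NP)  lex  "city"
[1,2] PP\NP  lex  "built"
[0,2] N  >  k=1
[2,3] S  lex  "dog"
[3,4] (N\N)\S  lex  "cat"
[2,4] N\N  <  k=3
[4,5] PP\N  lex  "river"
[2,5] PP\N  <B  k=4
[5,6] (S\N)\(PP\N)  lex  "some"
[2,6] S\N  <  k=5
[0,6] S  <  k=2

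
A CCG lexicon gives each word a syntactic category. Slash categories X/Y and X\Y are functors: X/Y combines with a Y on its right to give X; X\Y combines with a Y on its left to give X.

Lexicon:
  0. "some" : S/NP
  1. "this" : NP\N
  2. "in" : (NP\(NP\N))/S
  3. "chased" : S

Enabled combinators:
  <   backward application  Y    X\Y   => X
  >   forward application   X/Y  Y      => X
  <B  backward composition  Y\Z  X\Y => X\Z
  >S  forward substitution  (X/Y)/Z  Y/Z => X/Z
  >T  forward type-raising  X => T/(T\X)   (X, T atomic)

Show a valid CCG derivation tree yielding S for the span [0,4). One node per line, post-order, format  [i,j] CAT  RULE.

[0,1] S/NP  lex  "some"
[1,2] NP\N  lex  "this"
[2,3] (NP\(NP\N))/S  lex  "in"
[3,4] S  lex  "chased"
[2,4] NP\(NP\N)  >  k=3
[1,4] NP  <  k=2
[0,4] S  >  k=1

[0,4] S   >
  [0,1] "some" : S/NP
  [1,4] NP   <
    [1,2] "this" : NP\N
    [2,4] NP\(NP\N)   >
      [2,3] "in" : (NP\(NP\N))/S
      [3,4] "chased" : S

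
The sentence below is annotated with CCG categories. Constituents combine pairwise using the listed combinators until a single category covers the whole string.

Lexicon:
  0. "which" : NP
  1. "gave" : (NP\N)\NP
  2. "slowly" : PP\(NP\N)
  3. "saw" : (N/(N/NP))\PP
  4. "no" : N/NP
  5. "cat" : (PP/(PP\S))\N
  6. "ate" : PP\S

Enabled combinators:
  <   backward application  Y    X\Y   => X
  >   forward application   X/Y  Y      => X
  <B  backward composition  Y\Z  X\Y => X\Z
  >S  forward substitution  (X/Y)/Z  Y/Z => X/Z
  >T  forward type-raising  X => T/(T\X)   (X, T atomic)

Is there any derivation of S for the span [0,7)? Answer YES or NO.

NO

NP (NP\N)\NP PP\(NP\N) (N/(N/NP))\PP N/NP (PP/(PP\S))\N PP\S
CKY chart[0,7] = {N/(N\PP), NP/(NP\PP), PP, PP/(PP\PP), S/(S\PP)}; S ∉ chart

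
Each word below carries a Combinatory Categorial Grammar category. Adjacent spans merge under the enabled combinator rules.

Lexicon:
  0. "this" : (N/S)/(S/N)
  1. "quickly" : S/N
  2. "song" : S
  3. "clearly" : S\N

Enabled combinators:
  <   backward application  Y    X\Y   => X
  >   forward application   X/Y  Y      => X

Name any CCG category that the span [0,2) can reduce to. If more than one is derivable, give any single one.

N/S

[0,4] S   <
  [0,3] N   >
    [0,2] N/S   >
      [0,1] "this" : (N/S)/(S/N)
      [1,2] "quickly" : S/N
    [2,3] "song" : S
  [3,4] "clearly" : S\N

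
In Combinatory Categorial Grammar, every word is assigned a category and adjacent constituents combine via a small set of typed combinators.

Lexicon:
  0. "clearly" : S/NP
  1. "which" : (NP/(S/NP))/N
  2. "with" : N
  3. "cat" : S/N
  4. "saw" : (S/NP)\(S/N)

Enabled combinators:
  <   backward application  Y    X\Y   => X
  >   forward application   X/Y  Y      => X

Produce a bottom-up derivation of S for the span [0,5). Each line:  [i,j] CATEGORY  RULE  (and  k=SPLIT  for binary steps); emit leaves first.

[0,5] S   >
  [0,1] "clearly" : S/NP
  [1,5] NP   >
    [1,3] NP/(S/NP)   >
      [1,2] "which" : (NP/(S/NP))/N
      [2,3] "with" : N
    [3,5] S/NP   <
      [3,4] "cat" : S/N
      [4,5] "saw" : (S/NP)\(S/N)

[0,1] S/NP  lex  "clearly"
[1,2] (NP/(S/NP))/N  lex  "which"
[2,3] N  lex  "with"
[1,3] NP/(S/NP)  >  k=2
[3,4] S/N  lex  "cat"
[4,5] (S/NP)\(S/N)  lex  "saw"
[3,5] S/NP  <  k=4
[1,5] NP  >  k=3
[0,5] S  >  k=1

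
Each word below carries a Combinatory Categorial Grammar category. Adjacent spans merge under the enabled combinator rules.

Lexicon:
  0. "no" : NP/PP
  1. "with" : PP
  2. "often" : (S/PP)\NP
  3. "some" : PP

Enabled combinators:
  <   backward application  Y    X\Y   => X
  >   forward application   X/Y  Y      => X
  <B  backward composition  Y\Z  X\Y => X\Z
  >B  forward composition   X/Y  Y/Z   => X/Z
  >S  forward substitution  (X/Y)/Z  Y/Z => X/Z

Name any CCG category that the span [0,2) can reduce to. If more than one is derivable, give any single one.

NP

[0,4] S   >
  [0,3] S/PP   <
    [0,2] NP   >
      [0,1] "no" : NP/PP
      [1,2] "with" : PP
    [2,3] "often" : (S/PP)\NP
  [3,4] "some" : PP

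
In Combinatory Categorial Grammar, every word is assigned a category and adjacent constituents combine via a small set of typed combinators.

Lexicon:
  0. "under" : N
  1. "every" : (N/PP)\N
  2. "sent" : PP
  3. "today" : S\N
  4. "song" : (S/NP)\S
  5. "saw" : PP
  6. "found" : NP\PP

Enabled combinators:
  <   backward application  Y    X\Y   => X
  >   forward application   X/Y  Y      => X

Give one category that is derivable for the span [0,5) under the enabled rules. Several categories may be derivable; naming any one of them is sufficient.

[0,7] S   >
  [0,5] S/NP   <
    [0,4] S   <
      [0,3] N   >
        [0,2] N/PP   <
          [0,1] "under" : N
          [1,2] "every" : (N/PP)\N
        [2,3] "sent" : PP
      [3,4] "today" : S\N
    [4,5] "song" : (S/NP)\S
  [5,7] NP   <
    [5,6] "saw" : PP
    [6,7] "found" : NP\PP

S/NP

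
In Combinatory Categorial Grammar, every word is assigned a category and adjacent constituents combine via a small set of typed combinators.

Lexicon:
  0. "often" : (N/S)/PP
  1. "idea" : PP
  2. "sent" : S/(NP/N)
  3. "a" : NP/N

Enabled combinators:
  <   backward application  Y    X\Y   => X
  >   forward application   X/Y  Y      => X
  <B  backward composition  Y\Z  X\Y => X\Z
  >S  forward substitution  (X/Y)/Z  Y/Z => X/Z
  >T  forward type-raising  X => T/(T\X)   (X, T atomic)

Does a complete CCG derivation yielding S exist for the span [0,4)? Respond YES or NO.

NO

(N/S)/PP PP S/(NP/N) NP/N
CKY chart[0,4] = {N, N/(N\N), NP/(NP\N), PP/(PP\N), S/(S\N)}; S ∉ chart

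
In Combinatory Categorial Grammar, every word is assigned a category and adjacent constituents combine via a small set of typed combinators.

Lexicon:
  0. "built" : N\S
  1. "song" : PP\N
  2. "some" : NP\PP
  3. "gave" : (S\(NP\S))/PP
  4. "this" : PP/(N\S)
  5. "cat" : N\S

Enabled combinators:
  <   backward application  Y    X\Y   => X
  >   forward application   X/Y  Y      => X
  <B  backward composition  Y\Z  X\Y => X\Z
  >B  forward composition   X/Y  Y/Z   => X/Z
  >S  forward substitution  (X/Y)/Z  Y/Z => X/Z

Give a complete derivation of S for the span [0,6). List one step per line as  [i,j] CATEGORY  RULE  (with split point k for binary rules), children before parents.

[0,1] N\S  lex  "built"
[1,2] PP\N  lex  "song"
[2,3] NP\PP  lex  "some"
[1,3] NP\N  <B  k=2
[0,3] NP\S  <B  k=1
[3,4] (S\(NP\S))/PP  lex  "gave"
[4,5] PP/(N\S)  lex  "this"
[5,6] N\S  lex  "cat"
[4,6] PP  >  k=5
[3,6] S\(NP\S)  >  k=4
[0,6] S  <  k=3

[0,6] S   <
  [0,3] NP\S   <B
    [0,1] "built" : N\S
    [1,3] NP\N   <B
      [1,2] "song" : PP\N
      [2,3] "some" : NP\PP
  [3,6] S\(NP\S)   >
    [3,4] "gave" : (S\(NP\S))/PP
    [4,6] PP   >
      [4,5] "this" : PP/(N\S)
      [5,6] "cat" : N\S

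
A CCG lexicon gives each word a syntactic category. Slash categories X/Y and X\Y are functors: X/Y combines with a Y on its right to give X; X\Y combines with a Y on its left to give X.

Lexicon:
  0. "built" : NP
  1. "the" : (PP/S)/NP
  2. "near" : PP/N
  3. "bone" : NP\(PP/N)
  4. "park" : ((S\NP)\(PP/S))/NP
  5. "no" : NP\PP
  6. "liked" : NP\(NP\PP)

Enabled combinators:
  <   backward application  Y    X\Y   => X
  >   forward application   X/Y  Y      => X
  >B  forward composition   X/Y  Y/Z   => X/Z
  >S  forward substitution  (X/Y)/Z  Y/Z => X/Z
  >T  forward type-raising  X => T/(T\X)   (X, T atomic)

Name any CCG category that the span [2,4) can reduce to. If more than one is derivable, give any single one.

NP

[0,7] S   <
  [0,1] "built" : NP
  [1,7] S\NP   <
    [1,4] PP/S   >
      [1,2] "the" : (PP/S)/NP
      [2,4] NP   <
        [2,3] "near" : PP/N
        [3,4] "bone" : NP\(PP/N)
    [4,7] (S\NP)\(PP/S)   >
      [4,5] "park" : ((S\NP)\(PP/S))/NP
      [5,7] NP   <
        [5,6] "no" : NP\PP
        [6,7] "liked" : NP\(NP\PP)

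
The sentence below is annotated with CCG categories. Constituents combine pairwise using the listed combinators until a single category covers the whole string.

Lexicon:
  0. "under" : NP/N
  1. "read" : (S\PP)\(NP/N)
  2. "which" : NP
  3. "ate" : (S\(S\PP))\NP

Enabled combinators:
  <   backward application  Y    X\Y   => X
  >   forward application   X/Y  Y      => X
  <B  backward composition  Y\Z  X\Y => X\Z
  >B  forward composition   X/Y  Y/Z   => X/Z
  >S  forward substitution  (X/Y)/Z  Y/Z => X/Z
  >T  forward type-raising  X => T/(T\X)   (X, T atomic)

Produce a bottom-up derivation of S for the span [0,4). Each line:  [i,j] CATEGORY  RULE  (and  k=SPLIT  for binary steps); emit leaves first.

[0,1] NP/N  lex  "under"
[1,2] (S\PP)\(NP/N)  lex  "read"
[0,2] S\PP  <  k=1
[2,3] NP  lex  "which"
[3,4] (S\(S\PP))\NP  lex  "ate"
[2,4] S\(S\PP)  <  k=3
[0,4] S  <  k=2

[0,4] S   <
  [0,2] S\PP   <
    [0,1] "under" : NP/N
    [1,2] "read" : (S\PP)\(NP/N)
  [2,4] S\(S\PP)   <
    [2,3] "which" : NP
    [3,4] "ate" : (S\(S\PP))\NP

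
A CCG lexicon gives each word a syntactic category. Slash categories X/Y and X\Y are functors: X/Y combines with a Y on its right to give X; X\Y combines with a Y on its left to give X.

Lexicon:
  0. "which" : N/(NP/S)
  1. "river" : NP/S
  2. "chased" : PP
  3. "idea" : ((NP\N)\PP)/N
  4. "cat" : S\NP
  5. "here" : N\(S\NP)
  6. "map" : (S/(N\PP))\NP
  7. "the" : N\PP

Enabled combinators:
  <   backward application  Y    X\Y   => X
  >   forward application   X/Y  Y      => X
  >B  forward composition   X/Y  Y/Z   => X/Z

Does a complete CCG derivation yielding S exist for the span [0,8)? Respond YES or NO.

[0,8] S   >
  [0,7] S/(N\PP)   <
    [0,6] NP   <
      [0,2] N   >
        [0,1] "which" : N/(NP/S)
        [1,2] "river" : NP/S
      [2,6] NP\N   <
        [2,3] "chased" : PP
        [3,6] (NP\N)\PP   >
          [3,4] "idea" : ((NP\N)\PP)/N
          [4,6] N   <
            [4,5] "cat" : S\NP
            [5,6] "here" : N\(S\NP)
    [6,7] "map" : (S/(N\PP))\NP
  [7,8] "the" : N\PP

YES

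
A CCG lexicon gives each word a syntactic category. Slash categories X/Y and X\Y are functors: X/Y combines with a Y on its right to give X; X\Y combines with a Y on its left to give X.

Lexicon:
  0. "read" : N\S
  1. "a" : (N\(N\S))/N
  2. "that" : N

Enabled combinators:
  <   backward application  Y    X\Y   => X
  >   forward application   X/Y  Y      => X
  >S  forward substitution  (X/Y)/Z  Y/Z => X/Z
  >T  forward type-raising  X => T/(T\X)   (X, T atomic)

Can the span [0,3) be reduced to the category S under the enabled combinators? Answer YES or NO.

NO

N\S (N\(N\S))/N N
CKY chart[0,3] = {N, N/(N\N), NP/(NP\N), PP/(PP\N), S/(S\N)}; S ∉ chart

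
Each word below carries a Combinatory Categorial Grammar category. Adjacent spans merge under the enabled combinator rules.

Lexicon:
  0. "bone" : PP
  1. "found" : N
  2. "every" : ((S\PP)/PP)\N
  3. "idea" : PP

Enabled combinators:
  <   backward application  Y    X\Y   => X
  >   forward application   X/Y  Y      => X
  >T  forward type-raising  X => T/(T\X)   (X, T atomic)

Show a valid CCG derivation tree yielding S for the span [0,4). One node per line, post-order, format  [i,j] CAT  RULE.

[0,1] PP  lex  "bone"
[1,2] N  lex  "found"
[2,3] ((S\PP)/PP)\N  lex  "every"
[1,3] (S\PP)/PP  <  k=2
[3,4] PP  lex  "idea"
[1,4] S\PP  >  k=3
[0,4] S  <  k=1

[0,4] S   <
  [0,1] "bone" : PP
  [1,4] S\PP   >
    [1,3] (S\PP)/PP   <
      [1,2] "found" : N
      [2,3] "every" : ((S\PP)/PP)\N
    [3,4] "idea" : PP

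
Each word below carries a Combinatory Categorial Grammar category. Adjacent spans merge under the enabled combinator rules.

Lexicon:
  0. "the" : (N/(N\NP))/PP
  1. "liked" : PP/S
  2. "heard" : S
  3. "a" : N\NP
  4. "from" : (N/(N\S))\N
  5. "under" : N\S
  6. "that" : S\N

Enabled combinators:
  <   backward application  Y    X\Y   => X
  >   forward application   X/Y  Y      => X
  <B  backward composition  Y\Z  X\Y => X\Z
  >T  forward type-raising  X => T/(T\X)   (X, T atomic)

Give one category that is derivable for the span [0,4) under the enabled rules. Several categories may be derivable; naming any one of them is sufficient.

[0,7] S   <
  [0,6] N   >
    [0,5] N/(N\S)   <
      [0,4] N   >
        [0,3] N/(N\NP)   >
          [0,1] "the" : (N/(N\NP))/PP
          [1,3] PP   >
            [1,2] "liked" : PP/S
            [2,3] "heard" : S
        [3,4] "a" : N\NP
      [4,5] "from" : (N/(N\S))\N
    [5,6] "under" : N\S
  [6,7] "that" : S\N

N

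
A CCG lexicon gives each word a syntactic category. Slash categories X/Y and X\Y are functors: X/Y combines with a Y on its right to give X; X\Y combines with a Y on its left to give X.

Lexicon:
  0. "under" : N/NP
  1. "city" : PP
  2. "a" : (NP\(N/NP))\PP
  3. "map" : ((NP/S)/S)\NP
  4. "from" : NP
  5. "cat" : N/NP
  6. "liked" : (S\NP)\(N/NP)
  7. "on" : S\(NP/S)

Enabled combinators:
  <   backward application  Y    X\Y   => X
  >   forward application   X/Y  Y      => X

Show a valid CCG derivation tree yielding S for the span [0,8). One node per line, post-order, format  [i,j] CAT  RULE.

[0,8] S   <
  [0,7] NP/S   >
    [0,4] (NP/S)/S   <
      [0,3] NP   <
        [0,1] "under" : N/NP
        [1,3] NP\(N/NP)   <
          [1,2] "city" : PP
          [2,3] "a" : (NP\(N/NP))\PP
      [3,4] "map" : ((NP/S)/S)\NP
    [4,7] S   <
      [4,5] "from" : NP
      [5,7] S\NP   <
        [5,6] "cat" : N/NP
        [6,7] "liked" : (S\NP)\(N/NP)
  [7,8] "on" : S\(NP/S)

[0,1] N/NP  lex  "under"
[1,2] PP  lex  "city"
[2,3] (NP\(N/NP))\PP  lex  "a"
[1,3] NP\(N/NP)  <  k=2
[0,3] NP  <  k=1
[3,4] ((NP/S)/S)\NP  lex  "map"
[0,4] (NP/S)/S  <  k=3
[4,5] NP  lex  "from"
[5,6] N/NP  lex  "cat"
[6,7] (S\NP)\(N/NP)  lex  "liked"
[5,7] S\NP  <  k=6
[4,7] S  <  k=5
[0,7] NP/S  >  k=4
[7,8] S\(NP/S)  lex  "on"
[0,8] S  <  k=7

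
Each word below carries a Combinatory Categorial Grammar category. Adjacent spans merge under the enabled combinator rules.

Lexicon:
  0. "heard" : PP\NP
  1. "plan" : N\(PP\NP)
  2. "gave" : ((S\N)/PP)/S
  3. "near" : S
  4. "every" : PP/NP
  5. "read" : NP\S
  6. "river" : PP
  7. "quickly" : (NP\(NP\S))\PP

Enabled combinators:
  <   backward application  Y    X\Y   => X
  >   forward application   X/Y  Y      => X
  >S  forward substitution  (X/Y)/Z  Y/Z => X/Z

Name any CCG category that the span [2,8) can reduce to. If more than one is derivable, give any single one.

S\N

[0,8] S   <
  [0,2] N   <
    [0,1] "heard" : PP\NP
    [1,2] "plan" : N\(PP\NP)
  [2,8] S\N   >
    [2,4] (S\N)/PP   >
      [2,3] "gave" : ((S\N)/PP)/S
      [3,4] "near" : S
    [4,8] PP   >
      [4,5] "every" : PP/NP
      [5,8] NP   <
        [5,6] "read" : NP\S
        [6,8] NP\(NP\S)   <
          [6,7] "river" : PP
          [7,8] "quickly" : (NP\(NP\S))\PP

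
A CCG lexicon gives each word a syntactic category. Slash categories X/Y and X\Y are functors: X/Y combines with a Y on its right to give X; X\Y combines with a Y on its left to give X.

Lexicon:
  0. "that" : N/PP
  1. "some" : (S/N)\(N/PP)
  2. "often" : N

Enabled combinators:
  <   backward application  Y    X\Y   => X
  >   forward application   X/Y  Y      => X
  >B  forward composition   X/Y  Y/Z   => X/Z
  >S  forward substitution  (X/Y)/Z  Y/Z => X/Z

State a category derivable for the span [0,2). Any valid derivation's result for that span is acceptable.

S/N

[0,3] S   >
  [0,2] S/N   <
    [0,1] "that" : N/PP
    [1,2] "some" : (S/N)\(N/PP)
  [2,3] "often" : N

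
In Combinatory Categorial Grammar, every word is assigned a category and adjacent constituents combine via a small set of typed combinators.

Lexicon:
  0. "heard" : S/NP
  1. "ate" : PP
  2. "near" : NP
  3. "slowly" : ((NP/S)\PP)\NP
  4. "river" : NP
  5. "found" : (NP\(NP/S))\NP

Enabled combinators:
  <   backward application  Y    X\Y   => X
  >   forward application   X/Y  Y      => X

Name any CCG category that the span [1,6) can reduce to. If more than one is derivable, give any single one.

NP

[0,6] S   >
  [0,1] "heard" : S/NP
  [1,6] NP   <
    [1,4] NP/S   <
      [1,2] "ate" : PP
      [2,4] (NP/S)\PP   <
        [2,3] "near" : NP
        [3,4] "slowly" : ((NP/S)\PP)\NP
    [4,6] NP\(NP/S)   <
      [4,5] "river" : NP
      [5,6] "found" : (NP\(NP/S))\NP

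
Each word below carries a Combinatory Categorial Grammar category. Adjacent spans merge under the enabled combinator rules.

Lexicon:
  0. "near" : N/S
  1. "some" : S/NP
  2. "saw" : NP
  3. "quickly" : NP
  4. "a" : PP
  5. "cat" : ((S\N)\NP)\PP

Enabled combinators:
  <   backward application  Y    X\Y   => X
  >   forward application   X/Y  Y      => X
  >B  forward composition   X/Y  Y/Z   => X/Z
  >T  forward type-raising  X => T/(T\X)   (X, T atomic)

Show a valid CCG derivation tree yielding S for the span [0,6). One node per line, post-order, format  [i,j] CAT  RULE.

[0,1] N/S  lex  "near"
[1,2] S/NP  lex  "some"
[2,3] NP  lex  "saw"
[1,3] S  >  k=2
[0,3] N  >  k=1
[3,4] NP  lex  "quickly"
[4,5] PP  lex  "a"
[5,6] ((S\N)\NP)\PP  lex  "cat"
[4,6] (S\N)\NP  <  k=5
[3,6] S\N  <  k=4
[0,6] S  <  k=3

[0,6] S   <
  [0,3] N   >
    [0,1] "near" : N/S
    [1,3] S   >
      [1,2] "some" : S/NP
      [2,3] "saw" : NP
  [3,6] S\N   <
    [3,4] "quickly" : NP
    [4,6] (S\N)\NP   <
      [4,5] "a" : PP
      [5,6] "cat" : ((S\N)\NP)\PP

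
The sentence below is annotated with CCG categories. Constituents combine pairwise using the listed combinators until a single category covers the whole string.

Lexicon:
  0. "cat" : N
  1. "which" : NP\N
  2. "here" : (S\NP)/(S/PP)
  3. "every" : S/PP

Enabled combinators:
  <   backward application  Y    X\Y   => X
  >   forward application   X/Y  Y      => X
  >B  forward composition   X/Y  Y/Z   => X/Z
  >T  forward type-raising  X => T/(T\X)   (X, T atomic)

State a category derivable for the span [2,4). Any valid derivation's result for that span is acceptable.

S\NP

[0,4] S   <
  [0,2] NP   <
    [0,1] "cat" : N
    [1,2] "which" : NP\N
  [2,4] S\NP   >
    [2,3] "here" : (S\NP)/(S/PP)
    [3,4] "every" : S/PP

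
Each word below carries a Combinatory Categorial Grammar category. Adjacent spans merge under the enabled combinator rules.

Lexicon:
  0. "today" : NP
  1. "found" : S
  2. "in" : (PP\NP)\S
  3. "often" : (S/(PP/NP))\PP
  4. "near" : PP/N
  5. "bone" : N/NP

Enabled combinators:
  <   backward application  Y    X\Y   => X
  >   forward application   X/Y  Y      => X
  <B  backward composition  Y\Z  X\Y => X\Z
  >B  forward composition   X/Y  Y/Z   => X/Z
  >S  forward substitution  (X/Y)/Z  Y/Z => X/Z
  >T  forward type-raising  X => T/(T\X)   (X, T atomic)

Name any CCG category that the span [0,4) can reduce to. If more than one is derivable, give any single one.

S/(PP/NP)

[0,6] S   >
  [0,4] S/(PP/NP)   <
    [0,3] PP   <
      [0,1] "today" : NP
      [1,3] PP\NP   <
        [1,2] "found" : S
        [2,3] "in" : (PP\NP)\S
    [3,4] "often" : (S/(PP/NP))\PP
  [4,6] PP/NP   >B
    [4,5] "near" : PP/N
    [5,6] "bone" : N/NP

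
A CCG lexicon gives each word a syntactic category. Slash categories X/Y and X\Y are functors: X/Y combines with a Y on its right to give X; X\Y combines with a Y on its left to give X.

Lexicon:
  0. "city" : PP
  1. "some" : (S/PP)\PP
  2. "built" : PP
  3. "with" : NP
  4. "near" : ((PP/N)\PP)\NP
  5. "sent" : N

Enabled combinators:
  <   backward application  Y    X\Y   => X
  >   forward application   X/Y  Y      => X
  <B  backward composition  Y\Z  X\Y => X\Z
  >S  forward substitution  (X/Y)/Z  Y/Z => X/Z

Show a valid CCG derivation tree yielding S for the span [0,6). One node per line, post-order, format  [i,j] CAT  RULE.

[0,1] PP  lex  "city"
[1,2] (S/PP)\PP  lex  "some"
[0,2] S/PP  <  k=1
[2,3] PP  lex  "built"
[3,4] NP  lex  "with"
[4,5] ((PP/N)\PP)\NP  lex  "near"
[3,5] (PP/N)\PP  <  k=4
[2,5] PP/N  <  k=3
[5,6] N  lex  "sent"
[2,6] PP  >  k=5
[0,6] S  >  k=2

[0,6] S   >
  [0,2] S/PP   <
    [0,1] "city" : PP
    [1,2] "some" : (S/PP)\PP
  [2,6] PP   >
    [2,5] PP/N   <
      [2,3] "built" : PP
      [3,5] (PP/N)\PP   <
        [3,4] "with" : NP
        [4,5] "near" : ((PP/N)\PP)\NP
    [5,6] "sent" : N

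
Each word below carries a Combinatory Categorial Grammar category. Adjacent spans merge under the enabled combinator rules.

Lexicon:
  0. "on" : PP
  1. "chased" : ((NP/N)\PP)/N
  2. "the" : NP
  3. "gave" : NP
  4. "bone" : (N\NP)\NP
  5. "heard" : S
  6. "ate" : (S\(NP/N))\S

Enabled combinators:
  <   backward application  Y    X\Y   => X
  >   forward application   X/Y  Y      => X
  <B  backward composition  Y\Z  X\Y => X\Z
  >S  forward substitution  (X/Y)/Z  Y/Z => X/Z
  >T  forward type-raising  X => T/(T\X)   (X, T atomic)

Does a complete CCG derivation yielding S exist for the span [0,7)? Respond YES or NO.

YES

[0,7] S   <
  [0,5] NP/N   <
    [0,1] "on" : PP
    [1,5] (NP/N)\PP   >
      [1,2] "chased" : ((NP/N)\PP)/N
      [2,5] N   <
        [2,3] "the" : NP
        [3,5] N\NP   <
          [3,4] "gave" : NP
          [4,5] "bone" : (N\NP)\NP
  [5,7] S\(NP/N)   <
    [5,6] "heard" : S
    [6,7] "ate" : (S\(NP/N))\S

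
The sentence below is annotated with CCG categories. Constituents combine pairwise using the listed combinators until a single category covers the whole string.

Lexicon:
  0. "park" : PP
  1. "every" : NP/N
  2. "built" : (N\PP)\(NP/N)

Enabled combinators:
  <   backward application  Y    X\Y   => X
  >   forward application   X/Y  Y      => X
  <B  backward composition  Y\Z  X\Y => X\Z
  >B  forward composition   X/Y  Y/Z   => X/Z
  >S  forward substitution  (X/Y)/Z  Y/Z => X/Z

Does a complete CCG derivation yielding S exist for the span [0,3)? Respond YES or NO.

NO

PP NP/N (N\PP)\(NP/N)
CKY chart[0,3] = {N}; S ∉ chart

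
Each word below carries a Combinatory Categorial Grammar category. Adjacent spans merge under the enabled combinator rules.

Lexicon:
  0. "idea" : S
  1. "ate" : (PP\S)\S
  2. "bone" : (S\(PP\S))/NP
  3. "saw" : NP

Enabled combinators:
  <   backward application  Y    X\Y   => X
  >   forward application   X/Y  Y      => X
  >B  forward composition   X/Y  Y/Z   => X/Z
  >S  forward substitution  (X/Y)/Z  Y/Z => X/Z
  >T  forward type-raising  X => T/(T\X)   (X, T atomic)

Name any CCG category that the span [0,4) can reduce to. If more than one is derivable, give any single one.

[0,4] S   <
  [0,2] PP\S   <
    [0,1] "idea" : S
    [1,2] "ate" : (PP\S)\S
  [2,4] S\(PP\S)   >
    [2,3] "bone" : (S\(PP\S))/NP
    [3,4] "saw" : NP

S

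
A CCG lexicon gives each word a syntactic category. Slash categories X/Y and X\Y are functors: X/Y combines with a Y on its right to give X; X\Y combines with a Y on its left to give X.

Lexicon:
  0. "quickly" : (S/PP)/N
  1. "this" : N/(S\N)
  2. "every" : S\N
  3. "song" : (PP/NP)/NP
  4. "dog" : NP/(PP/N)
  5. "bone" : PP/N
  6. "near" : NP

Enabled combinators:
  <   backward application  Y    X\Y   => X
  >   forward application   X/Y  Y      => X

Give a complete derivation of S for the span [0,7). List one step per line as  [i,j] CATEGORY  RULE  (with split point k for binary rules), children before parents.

[0,1] (S/PP)/N  lex  "quickly"
[1,2] N/(S\N)  lex  "this"
[2,3] S\N  lex  "every"
[1,3] N  >  k=2
[0,3] S/PP  >  k=1
[3,4] (PP/NP)/NP  lex  "song"
[4,5] NP/(PP/N)  lex  "dog"
[5,6] PP/N  lex  "bone"
[4,6] NP  >  k=5
[3,6] PP/NP  >  k=4
[6,7] NP  lex  "near"
[3,7] PP  >  k=6
[0,7] S  >  k=3

[0,7] S   >
  [0,3] S/PP   >
    [0,1] "quickly" : (S/PP)/N
    [1,3] N   >
      [1,2] "this" : N/(S\N)
      [2,3] "every" : S\N
  [3,7] PP   >
    [3,6] PP/NP   >
      [3,4] "song" : (PP/NP)/NP
      [4,6] NP   >
        [4,5] "dog" : NP/(PP/N)
        [5,6] "bone" : PP/N
    [6,7] "near" : NP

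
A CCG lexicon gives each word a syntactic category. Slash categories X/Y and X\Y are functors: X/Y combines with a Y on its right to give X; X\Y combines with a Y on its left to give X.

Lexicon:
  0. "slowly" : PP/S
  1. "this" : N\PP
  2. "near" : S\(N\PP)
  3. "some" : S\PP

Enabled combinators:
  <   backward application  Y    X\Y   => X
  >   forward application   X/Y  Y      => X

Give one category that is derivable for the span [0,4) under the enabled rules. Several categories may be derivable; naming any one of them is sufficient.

S

[0,4] S   <
  [0,3] PP   >
    [0,1] "slowly" : PP/S
    [1,3] S   <
      [1,2] "this" : N\PP
      [2,3] "near" : S\(N\PP)
  [3,4] "some" : S\PP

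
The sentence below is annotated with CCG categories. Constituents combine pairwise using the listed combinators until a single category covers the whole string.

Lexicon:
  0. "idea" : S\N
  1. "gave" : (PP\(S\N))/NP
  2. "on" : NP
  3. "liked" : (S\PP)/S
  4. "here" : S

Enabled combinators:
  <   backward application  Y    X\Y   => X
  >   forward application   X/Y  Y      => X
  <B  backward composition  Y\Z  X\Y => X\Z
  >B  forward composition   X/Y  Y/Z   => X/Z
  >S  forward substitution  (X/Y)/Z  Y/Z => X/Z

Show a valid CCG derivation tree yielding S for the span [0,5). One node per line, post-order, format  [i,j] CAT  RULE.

[0,5] S   <
  [0,3] PP   <
    [0,1] "idea" : S\N
    [1,3] PP\(S\N)   >
      [1,2] "gave" : (PP\(S\N))/NP
      [2,3] "on" : NP
  [3,5] S\PP   >
    [3,4] "liked" : (S\PP)/S
    [4,5] "here" : S

[0,1] S\N  lex  "idea"
[1,2] (PP\(S\N))/NP  lex  "gave"
[2,3] NP  lex  "on"
[1,3] PP\(S\N)  >  k=2
[0,3] PP  <  k=1
[3,4] (S\PP)/S  lex  "liked"
[4,5] S  lex  "here"
[3,5] S\PP  >  k=4
[0,5] S  <  k=3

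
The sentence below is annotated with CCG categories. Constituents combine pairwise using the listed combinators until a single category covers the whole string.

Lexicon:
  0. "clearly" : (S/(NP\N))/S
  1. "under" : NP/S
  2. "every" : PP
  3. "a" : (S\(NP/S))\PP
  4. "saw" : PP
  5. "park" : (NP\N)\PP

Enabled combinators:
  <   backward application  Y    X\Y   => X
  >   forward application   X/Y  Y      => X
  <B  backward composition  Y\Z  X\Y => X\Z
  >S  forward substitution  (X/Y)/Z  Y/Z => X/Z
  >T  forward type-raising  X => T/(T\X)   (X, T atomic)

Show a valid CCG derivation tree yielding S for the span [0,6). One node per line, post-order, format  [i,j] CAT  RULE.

[0,6] S   >
  [0,4] S/(NP\N)   >
    [0,1] "clearly" : (S/(NP\N))/S
    [1,4] S   <
      [1,2] "under" : NP/S
      [2,4] S\(NP/S)   <
        [2,3] "every" : PP
        [3,4] "a" : (S\(NP/S))\PP
  [4,6] NP\N   <
    [4,5] "saw" : PP
    [5,6] "park" : (NP\N)\PP

[0,1] (S/(NP\N))/S  lex  "clearly"
[1,2] NP/S  lex  "under"
[2,3] PP  lex  "every"
[3,4] (S\(NP/S))\PP  lex  "a"
[2,4] S\(NP/S)  <  k=3
[1,4] S  <  k=2
[0,4] S/(NP\N)  >  k=1
[4,5] PP  lex  "saw"
[5,6] (NP\N)\PP  lex  "park"
[4,6] NP\N  <  k=5
[0,6] S  >  k=4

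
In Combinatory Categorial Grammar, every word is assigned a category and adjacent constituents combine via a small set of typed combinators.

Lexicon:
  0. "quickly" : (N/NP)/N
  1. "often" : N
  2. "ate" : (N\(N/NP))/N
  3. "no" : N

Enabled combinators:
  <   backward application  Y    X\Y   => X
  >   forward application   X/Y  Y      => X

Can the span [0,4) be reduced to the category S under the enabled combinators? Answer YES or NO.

(N/NP)/N N (N\(N/NP))/N N
CKY chart[0,4] = {N}; S ∉ chart

NO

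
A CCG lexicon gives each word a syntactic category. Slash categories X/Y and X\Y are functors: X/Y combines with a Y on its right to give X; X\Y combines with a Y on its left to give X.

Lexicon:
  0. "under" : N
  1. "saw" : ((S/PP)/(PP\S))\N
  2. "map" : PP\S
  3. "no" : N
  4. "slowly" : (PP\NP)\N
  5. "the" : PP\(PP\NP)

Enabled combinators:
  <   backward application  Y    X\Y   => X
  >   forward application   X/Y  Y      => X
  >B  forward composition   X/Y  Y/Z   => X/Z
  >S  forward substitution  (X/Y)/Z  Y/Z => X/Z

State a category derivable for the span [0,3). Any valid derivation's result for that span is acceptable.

[0,6] S   >
  [0,3] S/PP   >
    [0,2] (S/PP)/(PP\S)   <
      [0,1] "under" : N
      [1,2] "saw" : ((S/PP)/(PP\S))\N
    [2,3] "map" : PP\S
  [3,6] PP   <
    [3,5] PP\NP   <
      [3,4] "no" : N
      [4,5] "slowly" : (PP\NP)\N
    [5,6] "the" : PP\(PP\NP)

S/PP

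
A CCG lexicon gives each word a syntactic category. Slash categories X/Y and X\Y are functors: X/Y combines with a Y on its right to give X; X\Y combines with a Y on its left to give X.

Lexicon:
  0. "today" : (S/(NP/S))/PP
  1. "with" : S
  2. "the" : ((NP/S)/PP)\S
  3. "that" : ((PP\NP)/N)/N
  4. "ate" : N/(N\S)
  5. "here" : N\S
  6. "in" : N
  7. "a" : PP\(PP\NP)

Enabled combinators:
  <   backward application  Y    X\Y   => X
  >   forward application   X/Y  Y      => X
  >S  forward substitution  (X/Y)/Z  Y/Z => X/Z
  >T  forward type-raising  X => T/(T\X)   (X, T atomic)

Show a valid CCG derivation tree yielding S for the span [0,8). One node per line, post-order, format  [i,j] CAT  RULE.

[0,1] (S/(NP/S))/PP  lex  "today"
[1,2] S  lex  "with"
[2,3] ((NP/S)/PP)\S  lex  "the"
[1,3] (NP/S)/PP  <  k=2
[0,3] S/PP  >S  k=1
[3,4] ((PP\NP)/N)/N  lex  "that"
[4,5] N/(N\S)  lex  "ate"
[5,6] N\S  lex  "here"
[4,6] N  >  k=5
[3,6] (PP\NP)/N  >  k=4
[6,7] N  lex  "in"
[3,7] PP\NP  >  k=6
[7,8] PP\(PP\NP)  lex  "a"
[3,8] PP  <  k=7
[0,8] S  >  k=3

[0,8] S   >
  [0,3] S/PP   >S
    [0,1] "today" : (S/(NP/S))/PP
    [1,3] (NP/S)/PP   <
      [1,2] "with" : S
      [2,3] "the" : ((NP/S)/PP)\S
  [3,8] PP   <
    [3,7] PP\NP   >
      [3,6] (PP\NP)/N   >
        [3,4] "that" : ((PP\NP)/N)/N
        [4,6] N   >
          [4,5] "ate" : N/(N\S)
          [5,6] "here" : N\S
      [6,7] "in" : N
    [7,8] "a" : PP\(PP\NP)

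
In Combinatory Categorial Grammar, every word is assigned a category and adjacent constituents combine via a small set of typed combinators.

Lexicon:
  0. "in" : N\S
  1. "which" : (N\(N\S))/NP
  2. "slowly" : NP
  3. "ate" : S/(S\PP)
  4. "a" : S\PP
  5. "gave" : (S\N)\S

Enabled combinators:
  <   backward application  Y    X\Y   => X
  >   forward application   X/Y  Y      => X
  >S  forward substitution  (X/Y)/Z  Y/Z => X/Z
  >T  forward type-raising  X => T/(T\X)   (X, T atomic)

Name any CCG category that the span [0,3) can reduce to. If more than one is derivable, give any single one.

N

[0,6] S   <
  [0,3] N   <
    [0,1] "in" : N\S
    [1,3] N\(N\S)   >
      [1,2] "which" : (N\(N\S))/NP
      [2,3] "slowly" : NP
  [3,6] S\N   <
    [3,5] S   >
      [3,4] "ate" : S/(S\PP)
      [4,5] "a" : S\PP
    [5,6] "gave" : (S\N)\S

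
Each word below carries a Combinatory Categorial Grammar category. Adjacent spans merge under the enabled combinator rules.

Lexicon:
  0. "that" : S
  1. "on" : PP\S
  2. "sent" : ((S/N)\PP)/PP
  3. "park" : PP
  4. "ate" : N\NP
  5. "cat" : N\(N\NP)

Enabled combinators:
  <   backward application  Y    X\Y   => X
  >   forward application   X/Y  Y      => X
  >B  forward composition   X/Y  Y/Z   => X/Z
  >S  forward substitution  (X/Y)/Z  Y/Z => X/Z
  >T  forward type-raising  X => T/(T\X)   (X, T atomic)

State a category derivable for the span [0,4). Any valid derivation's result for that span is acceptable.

[0,6] S   >
  [0,4] S/N   <
    [0,2] PP   >
      [0,1] PP/(PP\S)   >T
        [0,1] "that" : S
      [1,2] "on" : PP\S
    [2,4] (S/N)\PP   >
      [2,3] "sent" : ((S/N)\PP)/PP
      [3,4] "park" : PP
  [4,6] N   <
    [4,5] "ate" : N\NP
    [5,6] "cat" : N\(N\NP)

S/N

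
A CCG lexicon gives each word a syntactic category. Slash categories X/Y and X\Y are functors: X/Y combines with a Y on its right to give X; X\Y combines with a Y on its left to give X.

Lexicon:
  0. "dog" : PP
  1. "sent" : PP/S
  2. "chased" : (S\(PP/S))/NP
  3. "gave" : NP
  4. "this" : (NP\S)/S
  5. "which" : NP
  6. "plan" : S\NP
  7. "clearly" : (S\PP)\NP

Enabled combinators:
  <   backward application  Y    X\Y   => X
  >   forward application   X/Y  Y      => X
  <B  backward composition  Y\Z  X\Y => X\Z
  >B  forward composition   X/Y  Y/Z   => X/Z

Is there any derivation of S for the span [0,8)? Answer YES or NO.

[0,8] S   <
  [0,1] "dog" : PP
  [1,8] S\PP   <
    [1,7] NP   <
      [1,4] S   <
        [1,2] "sent" : PP/S
        [2,4] S\(PP/S)   >
          [2,3] "chased" : (S\(PP/S))/NP
          [3,4] "gave" : NP
      [4,7] NP\S   >
        [4,5] "this" : (NP\S)/S
        [5,7] S   <
          [5,6] "which" : NP
          [6,7] "plan" : S\NP
    [7,8] "clearly" : (S\PP)\NP

YES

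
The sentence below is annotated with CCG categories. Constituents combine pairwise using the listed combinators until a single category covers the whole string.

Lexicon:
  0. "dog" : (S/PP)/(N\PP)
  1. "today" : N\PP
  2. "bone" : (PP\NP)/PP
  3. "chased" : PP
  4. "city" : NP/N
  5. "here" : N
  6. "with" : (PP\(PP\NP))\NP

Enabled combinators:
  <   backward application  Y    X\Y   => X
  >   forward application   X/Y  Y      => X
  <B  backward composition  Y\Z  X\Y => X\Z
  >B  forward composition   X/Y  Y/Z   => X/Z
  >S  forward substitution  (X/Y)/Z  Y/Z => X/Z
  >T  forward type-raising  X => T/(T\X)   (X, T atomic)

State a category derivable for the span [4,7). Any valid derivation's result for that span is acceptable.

[0,7] S   >
  [0,2] S/PP   >
    [0,1] "dog" : (S/PP)/(N\PP)
    [1,2] "today" : N\PP
  [2,7] PP   <
    [2,4] PP\NP   >
      [2,3] "bone" : (PP\NP)/PP
      [3,4] "chased" : PP
    [4,7] PP\(PP\NP)   <
      [4,6] NP   >
        [4,5] "city" : NP/N
        [5,6] "here" : N
      [6,7] "with" : (PP\(PP\NP))\NP

PP\(PP\NP)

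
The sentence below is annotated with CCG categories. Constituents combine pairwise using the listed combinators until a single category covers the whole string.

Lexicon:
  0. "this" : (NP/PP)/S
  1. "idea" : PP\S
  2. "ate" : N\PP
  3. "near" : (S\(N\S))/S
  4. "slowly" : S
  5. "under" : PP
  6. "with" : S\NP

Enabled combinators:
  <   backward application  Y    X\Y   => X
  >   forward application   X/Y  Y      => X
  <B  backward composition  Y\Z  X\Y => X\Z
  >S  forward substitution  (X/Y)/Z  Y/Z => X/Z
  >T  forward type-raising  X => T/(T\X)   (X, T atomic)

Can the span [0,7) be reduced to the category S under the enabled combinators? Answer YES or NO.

YES

[0,7] S   <
  [0,6] NP   >
    [0,5] NP/PP   >
      [0,1] "this" : (NP/PP)/S
      [1,5] S   <
        [1,3] N\S   <B
          [1,2] "idea" : PP\S
          [2,3] "ate" : N\PP
        [3,5] S\(N\S)   >
          [3,4] "near" : (S\(N\S))/S
          [4,5] "slowly" : S
    [5,6] "under" : PP
  [6,7] "with" : S\NP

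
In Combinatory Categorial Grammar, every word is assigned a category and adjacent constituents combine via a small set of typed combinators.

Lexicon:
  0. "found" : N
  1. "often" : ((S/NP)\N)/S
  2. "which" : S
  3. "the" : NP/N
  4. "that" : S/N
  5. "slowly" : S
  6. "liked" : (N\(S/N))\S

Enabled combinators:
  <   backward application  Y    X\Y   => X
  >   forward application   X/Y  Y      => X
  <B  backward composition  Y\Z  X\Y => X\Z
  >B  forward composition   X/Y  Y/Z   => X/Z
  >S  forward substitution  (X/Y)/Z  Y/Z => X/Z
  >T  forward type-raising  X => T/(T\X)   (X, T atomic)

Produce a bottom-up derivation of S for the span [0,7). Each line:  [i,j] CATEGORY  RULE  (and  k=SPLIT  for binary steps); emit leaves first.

[0,1] N  lex  "found"
[1,2] ((S/NP)\N)/S  lex  "often"
[2,3] S  lex  "which"
[1,3] (S/NP)\N  >  k=2
[0,3] S/NP  <  k=1
[3,4] NP/N  lex  "the"
[4,5] S/N  lex  "that"
[5,6] S  lex  "slowly"
[6,7] (N\(S/N))\S  lex  "liked"
[5,7] N\(S/N)  <  k=6
[4,7] N  <  k=5
[3,7] NP  >  k=4
[0,7] S  >  k=3

[0,7] S   >
  [0,3] S/NP   <
    [0,1] "found" : N
    [1,3] (S/NP)\N   >
      [1,2] "often" : ((S/NP)\N)/S
      [2,3] "which" : S
  [3,7] NP   >
    [3,4] "the" : NP/N
    [4,7] N   <
      [4,5] "that" : S/N
      [5,7] N\(S/N)   <
        [5,6] "slowly" : S
        [6,7] "liked" : (N\(S/N))\S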